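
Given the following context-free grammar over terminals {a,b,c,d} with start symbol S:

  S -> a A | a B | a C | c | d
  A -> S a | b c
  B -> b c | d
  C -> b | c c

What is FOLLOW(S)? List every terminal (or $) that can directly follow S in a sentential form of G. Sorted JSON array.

Compute FIRST by fixpoint:
[1]
  A via A→b c: +{b}
  B via B→b c: +{b}
  B via B→d: +{d}
  C via C→b: +{b}
  C via C→c c: +{c}
  S via S→a A: +{a}
  S via S→c: +{c}
  S via S→d: +{d}
  FIRST(S)={a,c,d}  FIRST(A)={b}  FIRST(B)={b,d}  FIRST(C)={b,c}
[2]
  A via A→S a: +{a,c,d}
  FIRST(S)={a,c,d}  FIRST(A)={a,b,c,d}  FIRST(B)={b,d}  FIRST(C)={b,c}
[3] done
  FIRST(S)={a,c,d}  FIRST(A)={a,b,c,d}  FIRST(B)={b,d}  FIRST(C)={b,c}

Compute FOLLOW by fixpoint:
initialize: $ ∈ FOLLOW(S)
round 1:
  A→S a: FOLLOW(S) ⊇ FIRST(a) = {a}; new: +{a}
  S→a A: FOLLOW(A) ⊇ FOLLOW(S) ⊇ {$,a}; new: +{$,a}
  S→a B: FOLLOW(B) ⊇ FOLLOW(S) ⊇ {$,a}; new: +{$,a}
  S→a C: FOLLOW(C) ⊇ FOLLOW(S) ⊇ {$,a}; new: +{$,a}
  FOLLOW(S)={$,a}  FOLLOW(A)={$,a}  FOLLOW(B)={$,a}  FOLLOW(C)={$,a}
round 2: — fixpoint
  FOLLOW(S)={$,a}  FOLLOW(A)={$,a}  FOLLOW(B)={$,a}  FOLLOW(C)={$,a}

FOLLOW(S) = ["$", "a"]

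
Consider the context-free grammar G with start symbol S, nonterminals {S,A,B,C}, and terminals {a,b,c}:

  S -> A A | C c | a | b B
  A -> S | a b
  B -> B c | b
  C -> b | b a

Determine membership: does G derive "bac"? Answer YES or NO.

Convert to CNF:
  S -> A A | C T0 | T2 B | a
  A -> A A | C T0 | T1 T2 | T2 B | a
  B -> B T0 | b
  C -> T2 T1 | b
  T0 -> c
  T1 -> a
  T2 -> b

CYK fill:
  cell(0,0) b: {B,C,T2}  orig:{B,C}
  cell(1,1) a: {A,S,T1}  orig:{A,S}
  cell(2,2) c: {T0}  orig:{}
  cell(0,1) ba: {C}
  cell(1,2) ac: ∅
  cell(0,2) bac: {A,S}

S ∈ T[0,2] ⇒ YES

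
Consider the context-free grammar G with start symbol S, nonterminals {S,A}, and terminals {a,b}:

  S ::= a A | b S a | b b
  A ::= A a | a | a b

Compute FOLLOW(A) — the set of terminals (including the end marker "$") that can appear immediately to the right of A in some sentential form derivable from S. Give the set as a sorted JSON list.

Compute FIRST by fixpoint:
round 1:
  A via A→a: +{a}
  S via S→a A: +{a}
  S via S→b S a: +{b}
  FIRST(S)={a,b}  FIRST(A)={a}
round 2: — fixpoint
  FIRST(S)={a,b}  FIRST(A)={a}

Compute FOLLOW by fixpoint:
seed FOLLOW(S) with $
pass 1:
  A→A a: FOLLOW(A) ⊇ FIRST(a) = {a}; new: +{a}
  S→a A: FOLLOW(A) ⊇ FOLLOW(S) ⊇ {$}; new: +{$}
  S→b S a: FOLLOW(S) ⊇ FIRST(a) = {a}; new: +{a}
  FOLLOW[S]={$,a}  FOLLOW[A]={$,a}
pass 2: done
  FOLLOW[S]={$,a}  FOLLOW[A]={$,a}

FOLLOW(A) = ["$", "a"]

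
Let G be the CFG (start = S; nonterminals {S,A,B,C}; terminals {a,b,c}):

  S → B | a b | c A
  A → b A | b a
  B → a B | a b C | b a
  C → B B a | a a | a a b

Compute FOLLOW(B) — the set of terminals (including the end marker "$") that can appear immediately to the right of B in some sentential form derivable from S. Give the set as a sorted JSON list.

FIRST iteration:
pass 1:
  A via A→b A: +{b}
  B via B→a B: +{a}
  B via B→b a: +{b}
  C via C→B B a: +{a,b}
  S via S→B: +{a,b}
  S via S→c A: +{c}
  S: {a,b,c}  A: {b}  B: {a,b}  C: {a,b}
pass 2: done
  S: {a,b,c}  A: {b}  B: {a,b}  C: {a,b}

FOLLOW iteration:
initialize: $ ∈ FOLLOW(S)
round 1:
  C→B B a: FOLLOW(B) ⊇ FIRST(B) = {a,b}; new: +{a,b}
  S→B: FOLLOW(B) ⊇ FOLLOW(S) ⊇ {$}; new: +{$}
  S→c A: FOLLOW(A) ⊇ FOLLOW(S) ⊇ {$}; new: +{$}
  FOLLOW[S]={$}  FOLLOW[A]={$}  FOLLOW[B]={$,a,b}  FOLLOW[C]={}
round 2:
  B→a b C: FOLLOW(C) ⊇ FOLLOW(B) ⊇ {$,a,b}; new: +{$,a,b}
  FOLLOW[S]={$}  FOLLOW[A]={$}  FOLLOW[B]={$,a,b}  FOLLOW[C]={$,a,b}
round 3: (no change)
  FOLLOW[S]={$}  FOLLOW[A]={$}  FOLLOW[B]={$,a,b}  FOLLOW[C]={$,a,b}

FOLLOW(B) = ["$", "a", "b"]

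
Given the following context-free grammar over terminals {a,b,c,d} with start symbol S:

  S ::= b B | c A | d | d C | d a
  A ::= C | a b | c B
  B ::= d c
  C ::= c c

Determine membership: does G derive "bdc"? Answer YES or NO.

Convert to CNF:
  S -> T1 B | T2 A | T3 C | T3 T0 | d
  A -> T0 T1 | T2 B | T2 T2
  B -> T3 T2
  C -> T2 T2
  T0 -> a
  T1 -> b
  T2 -> c
  T3 -> d

CYK fill:
  [0..0]={T1}  "b"  orig:{}
  [1..1]={S,T3}  "d"  orig:{S}
  [2..2]={T2}  "c"  orig:{}
  [0..1]=∅  "bd"
  [1..2]={B}  "dc"
  [0..2]={S}  "bdc"

S ∈ T[0,2] ⇒ YES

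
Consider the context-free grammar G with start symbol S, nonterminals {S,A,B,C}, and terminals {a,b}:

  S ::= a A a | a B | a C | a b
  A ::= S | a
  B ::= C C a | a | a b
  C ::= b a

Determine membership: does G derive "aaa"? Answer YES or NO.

CNF form of G:
  S -> T0 B | T0 C | T0 T1 | T0 X4
  A -> T0 B | T0 C | T0 T1 | T0 X2 | a
  B -> C X3 | T0 T1 | a
  C -> T1 T0
  T0 -> a
  T1 -> b
  X2 -> A T0
  X3 -> C T0
  X4 -> A T0

Fill CYK table bottom-up:
  cell(0,0) a: {A,B,T0}  orig:{A,B}
  cell(1,1) a: {A,B,T0}  orig:{A,B}
  cell(2,2) a: {A,B,T0}  orig:{A,B}
  cell(0,1) aa: {A,S,X2,X4}  orig:{A,S}
  cell(1,2) aa: {A,S,X2,X4}  orig:{A,S}
  cell(0,2) aaa: {A,S,X2,X4}  orig:{A,S}

S ∈ T[0,2] ⇒ YES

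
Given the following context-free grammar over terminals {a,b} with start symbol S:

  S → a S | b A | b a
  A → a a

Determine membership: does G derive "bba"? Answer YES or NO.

Convert to CNF:
  S -> T0 S | T1 A | T1 T0
  A -> T0 T0
  T0 -> a
  T1 -> b

CYK fill:
  cell(0,0) b: {T1}  orig:{}
  cell(1,1) b: {T1}  orig:{}
  cell(2,2) a: {T0}  orig:{}
  cell(0,1) bb: ∅
  cell(1,2) ba: {S}
  cell(0,2) bba: ∅

S ∉ T[0,2] ⇒ NO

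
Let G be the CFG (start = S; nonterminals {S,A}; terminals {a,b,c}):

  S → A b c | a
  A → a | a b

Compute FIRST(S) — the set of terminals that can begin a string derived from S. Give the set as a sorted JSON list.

Compute FIRST by fixpoint:
[1]
  A via A→a: +{a}
  S via S→A b c: +{a}
  FIRST[S]={a}  FIRST[A]={a}
[2] (no change)
  FIRST[S]={a}  FIRST[A]={a}

FIRST(S) = ["a"]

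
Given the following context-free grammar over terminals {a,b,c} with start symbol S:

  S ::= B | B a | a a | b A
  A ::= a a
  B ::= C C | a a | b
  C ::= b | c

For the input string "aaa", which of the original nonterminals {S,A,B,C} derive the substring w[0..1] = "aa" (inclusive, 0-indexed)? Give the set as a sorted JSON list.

Convert to CNF:
  S -> B T0 | C C | T0 T0 | T1 A | b
  A -> T0 T0
  B -> C C | T0 T0 | b
  C -> b | c
  T0 -> a
  T1 -> b

CYK fill (cells [i..j] with 0 ≤ i ≤ j ≤ 1 only):
  [0..0]={T0}  "a"  orig:{}
  [1..1]={T0}  "a"  orig:{}
  [0..1]={A,B,S}  "aa"

Original NTs in T[0,1] deriving "aa": ["A", "B", "S"]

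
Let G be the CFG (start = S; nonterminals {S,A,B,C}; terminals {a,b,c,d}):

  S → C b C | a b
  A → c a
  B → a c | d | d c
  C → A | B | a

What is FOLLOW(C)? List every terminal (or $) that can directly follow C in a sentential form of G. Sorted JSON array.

FIRST iteration:
[1]
  A via A→c a: +{c}
  B via B→a c: +{a}
  B via B→d: +{d}
  C via C→A: +{c}
  C via C→B: +{a,d}
  S via S→C b C: +{a,c,d}
  FIRST[S]={a,c,d}  FIRST[A]={c}  FIRST[B]={a,d}  FIRST[C]={a,c,d}
[2] done
  FIRST[S]={a,c,d}  FIRST[A]={c}  FIRST[B]={a,d}  FIRST[C]={a,c,d}

FOLLOW iteration:
FOLLOW(S) := {$}
round 1:
  S→C b C: FOLLOW(C) ⊇ FIRST(b) = {b}; new: +{b}
  S→C b C: FOLLOW(C) ⊇ FOLLOW(S) ⊇ {$}; new: +{$}
  FOLLOW[S]={$}  FOLLOW[A]={}  FOLLOW[B]={}  FOLLOW[C]={$,b}
round 2:
  C→A: FOLLOW(A) ⊇ FOLLOW(C) ⊇ {$,b}; new: +{$,b}
  C→B: FOLLOW(B) ⊇ FOLLOW(C) ⊇ {$,b}; new: +{$,b}
  FOLLOW[S]={$}  FOLLOW[A]={$,b}  FOLLOW[B]={$,b}  FOLLOW[C]={$,b}
round 3: (stable)
  FOLLOW[S]={$}  FOLLOW[A]={$,b}  FOLLOW[B]={$,b}  FOLLOW[C]={$,b}

FOLLOW(C) = ["$", "b"]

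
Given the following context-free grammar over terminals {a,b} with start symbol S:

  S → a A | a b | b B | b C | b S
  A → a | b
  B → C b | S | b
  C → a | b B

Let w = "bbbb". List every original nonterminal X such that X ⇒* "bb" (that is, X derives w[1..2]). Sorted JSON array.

Convert to CNF:
  S -> T0 B | T0 C | T0 S | T1 A | T1 T0
  A -> a | b
  B -> C T0 | T0 B | T0 C | T0 S | T1 A | T1 T0 | b
  C -> T0 B | a
  T0 -> b
  T1 -> a

Fill CYK table bottom-up (cells [i..j] with 1 ≤ i ≤ j ≤ 2 only):
  T[1,1] 'b' = {A,B,T0}  orig:{A,B}
  T[2,2] 'b' = {A,B,T0}  orig:{A,B}
  T[1,2] 'bb' = {B,C,S}

Original NTs in T[1,2] deriving "bb": ["B", "C", "S"]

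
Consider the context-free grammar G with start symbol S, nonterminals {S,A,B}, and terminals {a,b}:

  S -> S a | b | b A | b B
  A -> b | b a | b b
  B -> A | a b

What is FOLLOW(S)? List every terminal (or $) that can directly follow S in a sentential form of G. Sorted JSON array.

Compute FIRST by fixpoint:
round 1:
  A via A→b: +{b}
  B via B→A: +{b}
  B via B→a b: +{a}
  S via S→b: +{b}
  FIRST[S]={b}  FIRST[A]={b}  FIRST[B]={a,b}
round 2: (no change)
  FIRST[S]={b}  FIRST[A]={b}  FIRST[B]={a,b}

Compute FOLLOW by fixpoint:
FOLLOW(S) := {$}
[1]
  S→S a: FOLLOW(S) ⊇ FIRST(a) = {a}; new: +{a}
  S→b A: FOLLOW(A) ⊇ FOLLOW(S) ⊇ {$,a}; new: +{$,a}
  S→b B: FOLLOW(B) ⊇ FOLLOW(S) ⊇ {$,a}; new: +{$,a}
  S: {$,a}  A: {$,a}  B: {$,a}
[2] — fixpoint
  S: {$,a}  A: {$,a}  B: {$,a}

FOLLOW(S) = ["$", "a"]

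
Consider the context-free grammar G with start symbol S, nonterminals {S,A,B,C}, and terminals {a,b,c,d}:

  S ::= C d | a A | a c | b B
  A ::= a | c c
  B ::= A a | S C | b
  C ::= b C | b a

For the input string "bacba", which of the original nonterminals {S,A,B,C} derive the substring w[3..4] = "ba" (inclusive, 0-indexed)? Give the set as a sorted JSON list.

Convert to CNF:
  S -> C T3 | T1 A | T1 T0 | T2 B
  A -> T0 T0 | a
  B -> A T1 | S C | b
  C -> T2 C | T2 T1
  T0 -> c
  T1 -> a
  T2 -> b
  T3 -> d

CYK fill (cells [i..j] with 3 ≤ i ≤ j ≤ 4 only):
  cell(3,3) b: {B,T2}  orig:{B}
  cell(4,4) a: {A,T1}  orig:{A}
  cell(3,4) ba: {C}

Original NTs in T[3,4] deriving "ba": ["C"]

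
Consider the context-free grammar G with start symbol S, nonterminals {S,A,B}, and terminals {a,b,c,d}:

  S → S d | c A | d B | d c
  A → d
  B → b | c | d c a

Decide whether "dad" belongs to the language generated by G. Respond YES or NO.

CNF form of G:
  S -> S T0 | T0 B | T0 T1 | T1 A
  A -> d
  B -> T0 X3 | b | c
  T0 -> d
  T1 -> c
  T2 -> a
  X3 -> T1 T2

CYK fill:
  cell(0,0) d: {A,T0}  orig:{A}
  cell(1,1) a: {T2}  orig:{}
  cell(2,2) d: {A,T0}  orig:{A}
  cell(0,1) da: ∅
  cell(1,2) ad: ∅
  cell(0,2) dad: ∅

S ∉ T[0,2] ⇒ NO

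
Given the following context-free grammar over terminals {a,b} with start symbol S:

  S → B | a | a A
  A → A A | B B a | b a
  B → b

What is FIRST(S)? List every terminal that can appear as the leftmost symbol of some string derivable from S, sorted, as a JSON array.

FIRST iteration:
iter 1:
  A via A→b a: +{b}
  B via B→b: +{b}
  S via S→B: +{b}
  S via S→a: +{a}
  FIRST(S)={a,b}  FIRST(A)={b}  FIRST(B)={b}
iter 2: (stable)
  FIRST(S)={a,b}  FIRST(A)={b}  FIRST(B)={b}

FIRST(S) = ["a", "b"]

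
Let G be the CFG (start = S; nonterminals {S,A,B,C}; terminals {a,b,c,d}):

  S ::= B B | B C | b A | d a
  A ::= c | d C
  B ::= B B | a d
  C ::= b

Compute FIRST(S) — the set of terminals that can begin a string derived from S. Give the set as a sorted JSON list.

Compute FIRST by fixpoint:
round 1:
  A via A→c: +{c}
  A via A→d C: +{d}
  B via B→a d: +{a}
  C via C→b: +{b}
  S via S→B B: +{a}
  S via S→b A: +{b}
  S via S→d a: +{d}
  FIRST[S]={a,b,d}  FIRST[A]={c,d}  FIRST[B]={a}  FIRST[C]={b}
round 2: — fixpoint
  FIRST[S]={a,b,d}  FIRST[A]={c,d}  FIRST[B]={a}  FIRST[C]={b}

FIRST(S) = ["a", "b", "d"]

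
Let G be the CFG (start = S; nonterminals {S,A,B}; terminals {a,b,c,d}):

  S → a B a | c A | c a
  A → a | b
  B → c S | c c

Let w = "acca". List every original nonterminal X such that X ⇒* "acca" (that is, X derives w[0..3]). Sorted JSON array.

Convert to CNF:
  S -> T0 A | T0 T1 | T1 X2
  A -> a | b
  B -> T0 S | T0 T0
  T0 -> c
  T1 -> a
  X2 -> B T1

CYK fill — only the sub-triangle for w[0..3]:
  cell(0,0) a: {A,T1}  orig:{A}
  cell(1,1) c: {T0}  orig:{}
  cell(2,2) c: {T0}  orig:{}
  cell(3,3) a: {A,T1}  orig:{A}
  cell(0,1) ac: ∅
  cell(1,2) cc: {B}
  cell(2,3) ca: {S}
  cell(0,2) acc: ∅
  cell(1,3) cca: {B,X2}  orig:{B}
  cell(0,3) acca: {S}

Original NTs in T[0,3] deriving "acca": ["S"]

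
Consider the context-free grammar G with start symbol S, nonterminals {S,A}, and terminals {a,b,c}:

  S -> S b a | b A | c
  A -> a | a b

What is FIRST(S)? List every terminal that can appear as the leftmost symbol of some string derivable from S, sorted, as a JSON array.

Compute FIRST by fixpoint:
iter 1:
  A via A→a: +{a}
  S via S→b A: +{b}
  S via S→c: +{c}
  S: {b,c}  A: {a}
iter 2: (no change)
  S: {b,c}  A: {a}

FIRST(S) = ["b", "c"]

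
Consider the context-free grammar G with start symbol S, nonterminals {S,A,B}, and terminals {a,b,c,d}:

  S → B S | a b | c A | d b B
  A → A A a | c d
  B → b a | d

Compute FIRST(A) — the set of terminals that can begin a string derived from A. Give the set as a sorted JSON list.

Compute FIRST by fixpoint:
pass 1:
  A via A→c d: +{c}
  B via B→b a: +{b}
  B via B→d: +{d}
  S via S→B S: +{b,d}
  S via S→a b: +{a}
  S via S→c A: +{c}
  S: {a,b,c,d}  A: {c}  B: {b,d}
pass 2: (no change)
  S: {a,b,c,d}  A: {c}  B: {b,d}

FIRST(A) = ["c"]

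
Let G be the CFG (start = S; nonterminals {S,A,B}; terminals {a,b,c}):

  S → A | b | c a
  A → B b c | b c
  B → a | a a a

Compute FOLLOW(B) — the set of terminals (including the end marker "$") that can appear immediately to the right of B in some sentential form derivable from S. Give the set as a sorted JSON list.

Compute FIRST by fixpoint:
[1]
  A via A→b c: +{b}
  B via B→a: +{a}
  S via S→A: +{b}
  S via S→c a: +{c}
  FIRST[S]={b,c}  FIRST[A]={b}  FIRST[B]={a}
[2]
  A via A→B b c: +{a}
  S via S→A: +{a}
  FIRST[S]={a,b,c}  FIRST[A]={a,b}  FIRST[B]={a}
[3] (stable)
  FIRST[S]={a,b,c}  FIRST[A]={a,b}  FIRST[B]={a}

FOLLOW iteration:
seed FOLLOW(S) with $
pass 1:
  A→B b c: FOLLOW(B) ⊇ FIRST(b) = {b}; new: +{b}
  S→A: FOLLOW(A) ⊇ FOLLOW(S) ⊇ {$}; new: +{$}
  FOLLOW[S]={$}  FOLLOW[A]={$}  FOLLOW[B]={b}
pass 2: (no change)
  FOLLOW[S]={$}  FOLLOW[A]={$}  FOLLOW[B]={b}

FOLLOW(B) = ["b"]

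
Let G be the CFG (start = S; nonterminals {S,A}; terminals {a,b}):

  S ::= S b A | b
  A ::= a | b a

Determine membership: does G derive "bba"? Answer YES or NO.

CNF form of G:
  S -> S X2 | b
  A -> T0 T1 | a
  T0 -> b
  T1 -> a
  X2 -> T0 A

CYK table (by increasing span):
  cell(0,0) b: {S,T0}  orig:{S}
  cell(1,1) b: {S,T0}  orig:{S}
  cell(2,2) a: {A,T1}  orig:{A}
  cell(0,1) bb: ∅
  cell(1,2) ba: {A,X2}  orig:{A}
  cell(0,2) bba: {S,X2}  orig:{S}

S ∈ T[0,2] ⇒ YES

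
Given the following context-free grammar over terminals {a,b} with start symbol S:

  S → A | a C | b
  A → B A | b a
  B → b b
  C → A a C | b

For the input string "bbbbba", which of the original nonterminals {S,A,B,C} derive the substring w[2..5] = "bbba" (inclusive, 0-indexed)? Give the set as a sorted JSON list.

CNF form of G:
  S -> B A | T0 T1 | T1 C | b
  A -> B A | T0 T1
  B -> T0 T0
  C -> A X2 | b
  T0 -> b
  T1 -> a
  X2 -> T1 C

CYK fill (cells [i..j] with 2 ≤ i ≤ j ≤ 5 only):
  T[2,2] 'b' = {C,S,T0}  orig:{C,S}
  T[3,3] 'b' = {C,S,T0}  orig:{C,S}
  T[4,4] 'b' = {C,S,T0}  orig:{C,S}
  T[5,5] 'a' = {T1}  orig:{}
  T[2,3] 'bb' = {B}
  T[3,4] 'bb' = {B}
  T[4,5] 'ba' = {A,S}
  T[2,4] 'bbb' = ∅
  T[3,5] 'bba' = ∅
  T[2,5] 'bbba' = {A,S}

Original NTs in T[2,5] deriving "bbba": ["A", "S"]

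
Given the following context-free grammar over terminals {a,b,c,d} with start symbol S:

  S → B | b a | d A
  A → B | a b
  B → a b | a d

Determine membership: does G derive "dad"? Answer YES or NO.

CNF form of G:
  S -> T0 T1 | T0 T2 | T1 T0 | T2 A
  A -> T0 T1 | T0 T2
  B -> T0 T1 | T0 T2
  T0 -> a
  T1 -> b
  T2 -> d

CYK table (by increasing span):
  T[0,0] 'd' = {T2}  orig:{}
  T[1,1] 'a' = {T0}  orig:{}
  T[2,2] 'd' = {T2}  orig:{}
  T[0,1] 'da' = ∅
  T[1,2] 'ad' = {A,B,S}
  T[0,2] 'dad' = {S}

S ∈ T[0,2] ⇒ YES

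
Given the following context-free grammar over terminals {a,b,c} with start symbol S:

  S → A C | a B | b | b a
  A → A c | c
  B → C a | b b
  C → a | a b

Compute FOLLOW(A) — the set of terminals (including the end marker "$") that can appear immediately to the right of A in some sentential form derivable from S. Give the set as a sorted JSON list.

FIRST iteration:
round 1:
  A via A→c: +{c}
  B via B→b b: +{b}
  C via C→a: +{a}
  S via S→A C: +{c}
  S via S→a B: +{a}
  S via S→b: +{b}
  S: {a,b,c}  A: {c}  B: {b}  C: {a}
round 2:
  B via B→C a: +{a}
  S: {a,b,c}  A: {c}  B: {a,b}  C: {a}
round 3: — fixpoint
  S: {a,b,c}  A: {c}  B: {a,b}  C: {a}

FOLLOW sets:
FOLLOW(S) := {$}
pass 1:
  A→A c: FOLLOW(A) ⊇ FIRST(c) = {c}; new: +{c}
  B→C a: FOLLOW(C) ⊇ FIRST(a) = {a}; new: +{a}
  S→A C: FOLLOW(A) ⊇ FIRST(C) = {a}; new: +{a}
  S→A C: FOLLOW(C) ⊇ FOLLOW(S) ⊇ {$}; new: +{$}
  S→a B: FOLLOW(B) ⊇ FOLLOW(S) ⊇ {$}; new: +{$}
  FOLLOW[S]={$}  FOLLOW[A]={a,c}  FOLLOW[B]={$}  FOLLOW[C]={$,a}
pass 2: — fixpoint
  FOLLOW[S]={$}  FOLLOW[A]={a,c}  FOLLOW[B]={$}  FOLLOW[C]={$,a}

FOLLOW(A) = ["a", "c"]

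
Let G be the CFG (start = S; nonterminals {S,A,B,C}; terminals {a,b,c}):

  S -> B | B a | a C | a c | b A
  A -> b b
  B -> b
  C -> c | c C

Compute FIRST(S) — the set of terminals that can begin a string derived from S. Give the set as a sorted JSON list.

FIRST sets, iterate to fixpoint:
[1]
  A via A→b b: +{b}
  B via B→b: +{b}
  C via C→c: +{c}
  S via S→B: +{b}
  S via S→a C: +{a}
  FIRST[S]={a,b}  FIRST[A]={b}  FIRST[B]={b}  FIRST[C]={c}
[2] (stable)
  FIRST[S]={a,b}  FIRST[A]={b}  FIRST[B]={b}  FIRST[C]={c}

FIRST(S) = ["a", "b"]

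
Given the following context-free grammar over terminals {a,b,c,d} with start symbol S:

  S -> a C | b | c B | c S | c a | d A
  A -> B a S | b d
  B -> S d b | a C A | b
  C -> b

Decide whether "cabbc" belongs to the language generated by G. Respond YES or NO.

CNF form of G:
  S -> T0 C | T2 A | T3 B | T3 S | T3 T0 | b
  A -> B X4 | T1 T2
  B -> S X5 | T0 X6 | b
  C -> b
  T0 -> a
  T1 -> b
  T2 -> d
  T3 -> c
  X4 -> T0 S
  X5 -> T2 T1
  X6 -> C A

Fill CYK table bottom-up:
  cell(0,0) c: {T3}  orig:{}
  cell(1,1) a: {T0}  orig:{}
  cell(2,2) b: {B,C,S,T1}  orig:{B,C,S}
  cell(3,3) b: {B,C,S,T1}  orig:{B,C,S}
  cell(4,4) c: {T3}  orig:{}
  cell(0,1) ca: {S}
  cell(1,2) ab: {S,X4}  orig:{S}
  cell(2,3) bb: ∅
  cell(3,4) bc: ∅
  cell(0,2) cab: {S}
  cell(1,3) abb: ∅
  cell(2,4) bbc: ∅
  cell(0,3) cabb: ∅
  cell(1,4) abbc: ∅
  cell(0,4) cabbc: ∅

S ∉ T[0,4] ⇒ NO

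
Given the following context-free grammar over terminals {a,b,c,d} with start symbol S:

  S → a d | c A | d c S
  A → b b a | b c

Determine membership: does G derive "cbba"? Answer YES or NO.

CNF form of G:
  S -> T1 T3 | T2 A | T3 X5
  A -> T0 T2 | T0 X4
  T0 -> b
  T1 -> a
  T2 -> c
  T3 -> d
  X4 -> T0 T1
  X5 -> T2 S

Fill CYK table bottom-up:
  T[0,0] 'c' = {T2}  orig:{}
  T[1,1] 'b' = {T0}  orig:{}
  T[2,2] 'b' = {T0}  orig:{}
  T[3,3] 'a' = {T1}  orig:{}
  T[0,1] 'cb' = ∅
  T[1,2] 'bb' = ∅
  T[2,3] 'ba' = {X4}  orig:{}
  T[0,2] 'cbb' = ∅
  T[1,3] 'bba' = {A}
  T[0,3] 'cbba' = {S}

S ∈ T[0,3] ⇒ YES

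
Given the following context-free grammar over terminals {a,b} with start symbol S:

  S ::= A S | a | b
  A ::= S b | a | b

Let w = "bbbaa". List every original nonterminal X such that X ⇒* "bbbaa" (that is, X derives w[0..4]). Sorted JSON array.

Convert to CNF:
  S -> A S | a | b
  A -> S T0 | a | b
  T0 -> b

CYK fill — only the sub-triangle for w[0..4]:
  cell(0,0) b: {A,S,T0}  orig:{A,S}
  cell(1,1) b: {A,S,T0}  orig:{A,S}
  cell(2,2) b: {A,S,T0}  orig:{A,S}
  cell(3,3) a: {A,S}
  cell(4,4) a: {A,S}
  cell(0,1) bb: {A,S}
  cell(1,2) bb: {A,S}
  cell(2,3) ba: {S}
  cell(3,4) aa: {S}
  cell(0,2) bbb: {A,S}
  cell(1,3) bba: {S}
  cell(2,4) baa: {S}
  cell(0,3) bbba: {S}
  cell(1,4) bbaa: {S}
  cell(0,4) bbbaa: {S}

Original NTs in T[0,4] deriving "bbbaa": ["S"]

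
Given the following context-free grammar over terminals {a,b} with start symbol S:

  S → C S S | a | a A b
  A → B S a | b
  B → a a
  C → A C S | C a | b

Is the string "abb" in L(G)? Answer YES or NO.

CNF form of G:
  S -> C X4 | T0 X5 | a
  A -> B X2 | b
  B -> T0 T0
  C -> A X3 | C T0 | b
  T0 -> a
  T1 -> b
  X2 -> S T0
  X3 -> C S
  X4 -> S S
  X5 -> A T1

CYK table (by increasing span):
  T[0,0] 'a' = {S,T0}  orig:{S}
  T[1,1] 'b' = {A,C,T1}  orig:{A,C}
  T[2,2] 'b' = {A,C,T1}  orig:{A,C}
  T[0,1] 'ab' = ∅
  T[1,2] 'bb' = {X5}  orig:{}
  T[0,2] 'abb' = {S}

S ∈ T[0,2] ⇒ YES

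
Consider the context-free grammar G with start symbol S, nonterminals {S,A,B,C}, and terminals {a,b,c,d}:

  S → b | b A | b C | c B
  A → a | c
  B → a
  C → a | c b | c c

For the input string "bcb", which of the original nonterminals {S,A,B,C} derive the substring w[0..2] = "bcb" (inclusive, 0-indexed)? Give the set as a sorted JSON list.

Convert to CNF:
  S -> T0 B | T1 A | T1 C | b
  A -> a | c
  B -> a
  C -> T0 T0 | T0 T1 | a
  T0 -> c
  T1 -> b

CYK fill (cells [i..j] with 0 ≤ i ≤ j ≤ 2 only):
  cell(0,0) b: {S,T1}  orig:{S}
  cell(1,1) c: {A,T0}  orig:{A}
  cell(2,2) b: {S,T1}  orig:{S}
  cell(0,1) bc: {S}
  cell(1,2) cb: {C}
  cell(0,2) bcb: {S}

Original NTs in T[0,2] deriving "bcb": ["S"]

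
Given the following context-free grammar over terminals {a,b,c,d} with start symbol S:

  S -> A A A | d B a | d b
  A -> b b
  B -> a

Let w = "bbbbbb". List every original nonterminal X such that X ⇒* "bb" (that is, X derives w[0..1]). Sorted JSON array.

Convert to CNF:
  S -> A X3 | T1 T0 | T1 X4
  A -> T0 T0
  B -> a
  T0 -> b
  T1 -> d
  T2 -> a
  X3 -> A A
  X4 -> B T2

CYK table (by increasing span), restricted to cells inside w[0..1]:
  T[0,0] 'b' = {T0}  orig:{}
  T[1,1] 'b' = {T0}  orig:{}
  T[0,1] 'bb' = {A}

Original NTs in T[0,1] deriving "bb": ["A"]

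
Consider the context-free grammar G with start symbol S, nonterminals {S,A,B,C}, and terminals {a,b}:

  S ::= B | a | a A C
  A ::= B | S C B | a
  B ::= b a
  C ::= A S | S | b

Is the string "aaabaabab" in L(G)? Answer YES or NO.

Convert to CNF:
  S -> T0 T1 | T1 X4 | a
  A -> S X2 | T0 T1 | a
  B -> T0 T1
  C -> A S | T0 T1 | T1 X3 | a | b
  T0 -> b
  T1 -> a
  X2 -> C B
  X3 -> A C
  X4 -> A C

Fill CYK table bottom-up:
  cell(0,0) a: {A,C,S,T1}  orig:{A,C,S}
  cell(1,1) a: {A,C,S,T1}  orig:{A,C,S}
  cell(2,2) a: {A,C,S,T1}  orig:{A,C,S}
  cell(3,3) b: {C,T0}  orig:{C}
  cell(4,4) a: {A,C,S,T1}  orig:{A,C,S}
  cell(5,5) a: {A,C,S,T1}  orig:{A,C,S}
  cell(6,6) b: {C,T0}  orig:{C}
  cell(7,7) a: {A,C,S,T1}  orig:{A,C,S}
  cell(8,8) b: {C,T0}  orig:{C}
  cell(0,1) aa: {C,X3,X4}  orig:{C}
  cell(1,2) aa: {C,X3,X4}  orig:{C}
  cell(2,3) ab: {X3,X4}  orig:{}
  cell(3,4) ba: {A,B,C,S}
  cell(4,5) aa: {C,X3,X4}  orig:{C}
  cell(5,6) ab: {X3,X4}  orig:{}
  cell(6,7) ba: {A,B,C,S}
  cell(7,8) ab: {X3,X4}  orig:{}
  cell(0,2) aaa: {C,S,X3,X4}  orig:{C,S}
  cell(1,3) aab: {C,S}
  cell(2,4) aba: {C,X2,X3,X4}  orig:{C}
  cell(3,5) baa: {C,X3,X4}  orig:{C}
  cell(4,6) aab: {C,S}
  cell(5,7) aba: {C,X2,X3,X4}  orig:{C}
  cell(6,8) bab: {X3,X4}  orig:{}
  cell(0,3) aaab: {C,X3,X4}  orig:{C}
  cell(1,4) aaba: {A,C,S,X2,X3,X4}  orig:{A,C,S}
  cell(2,5) abaa: {C,S,X3,X4}  orig:{C,S}
  cell(3,6) baab: ∅
  cell(4,7) aaba: {A,C,S,X2,X3,X4}  orig:{A,C,S}
  cell(5,8) abab: {C,S}
  cell(0,4) aaaba: {A,C,S,X2,X3,X4}  orig:{A,C,S}
  cell(1,5) aabaa: {C,S,X3,X4}  orig:{C,S}
  cell(2,6) abaab: ∅
  cell(3,7) baaba: {A,X2,X3,X4}  orig:{A}
  cell(4,8) aabab: {C,X3,X4}  orig:{C}
  cell(0,5) aaabaa: {C,S,X3,X4}  orig:{C,S}
  cell(1,6) aabaab: ∅
  cell(2,7) abaaba: {A,C,S,X2}  orig:{A,C,S}
  cell(3,8) baabab: {C,X3,X4}  orig:{C}
  cell(0,6) aaabaab: ∅
  cell(1,7) aabaaba: {A,C,X2,X3,X4}  orig:{A,C}
  cell(2,8) abaabab: {C,S,X3,X4}  orig:{C,S}
  cell(0,7) aaabaaba: {A,C,S,X2,X3,X4}  orig:{A,C,S}
  cell(1,8) aabaabab: {C,S,X3,X4}  orig:{C,S}
  cell(0,8) aaabaabab: {C,S,X3,X4}  orig:{C,S}

S ∈ T[0,8] ⇒ YES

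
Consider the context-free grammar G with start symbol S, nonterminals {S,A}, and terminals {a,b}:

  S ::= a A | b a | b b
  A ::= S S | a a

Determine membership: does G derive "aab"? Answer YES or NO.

Convert to CNF:
  S -> T0 A | T1 T0 | T1 T1
  A -> S S | T0 T0
  T0 -> a
  T1 -> b

CYK table (by increasing span):
  [0..0]={T0}  "a"  orig:{}
  [1..1]={T0}  "a"  orig:{}
  [2..2]={T1}  "b"  orig:{}
  [0..1]={A}  "aa"
  [1..2]=∅  "ab"
  [0..2]=∅  "aab"

S ∉ T[0,2] ⇒ NO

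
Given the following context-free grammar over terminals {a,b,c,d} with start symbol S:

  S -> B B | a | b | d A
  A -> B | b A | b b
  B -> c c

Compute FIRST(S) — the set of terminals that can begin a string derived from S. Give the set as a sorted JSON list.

Compute FIRST by fixpoint:
iter 1:
  A via A→b A: +{b}
  B via B→c c: +{c}
  S via S→B B: +{c}
  S via S→a: +{a}
  S via S→b: +{b}
  S via S→d A: +{d}
  FIRST(S)={a,b,c,d}  FIRST(A)={b}  FIRST(B)={c}
iter 2:
  A via A→B: +{c}
  FIRST(S)={a,b,c,d}  FIRST(A)={b,c}  FIRST(B)={c}
iter 3: (no change)
  FIRST(S)={a,b,c,d}  FIRST(A)={b,c}  FIRST(B)={c}

FIRST(S) = ["a", "b", "c", "d"]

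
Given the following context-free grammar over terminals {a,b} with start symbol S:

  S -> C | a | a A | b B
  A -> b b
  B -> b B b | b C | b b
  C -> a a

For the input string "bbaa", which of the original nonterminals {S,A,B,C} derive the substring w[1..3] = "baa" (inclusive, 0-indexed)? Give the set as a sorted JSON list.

CNF form of G:
  S -> T0 B | T1 A | T1 T1 | a
  A -> T0 T0
  B -> T0 C | T0 T0 | T0 X2
  C -> T1 T1
  T0 -> b
  T1 -> a
  X2 -> B T0

CYK table (by increasing span) — only the sub-triangle for w[1..3]:
  [1..1]={T0}  "b"  orig:{}
  [2..2]={S,T1}  "a"  orig:{S}
  [3..3]={S,T1}  "a"  orig:{S}
  [1..2]=∅  "ba"
  [2..3]={C,S}  "aa"
  [1..3]={B}  "baa"

Original NTs in T[1,3] deriving "baa": ["B"]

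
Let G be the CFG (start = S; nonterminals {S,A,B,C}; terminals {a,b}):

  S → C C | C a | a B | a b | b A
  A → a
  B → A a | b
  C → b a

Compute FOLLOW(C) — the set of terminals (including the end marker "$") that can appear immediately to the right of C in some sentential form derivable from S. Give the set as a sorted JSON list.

FIRST iteration:
pass 1:
  A via A→a: +{a}
  B via B→A a: +{a}
  B via B→b: +{b}
  C via C→b a: +{b}
  S via S→C C: +{b}
  S via S→a B: +{a}
  FIRST(S)={a,b}  FIRST(A)={a}  FIRST(B)={a,b}  FIRST(C)={b}
pass 2: (stable)
  FIRST(S)={a,b}  FIRST(A)={a}  FIRST(B)={a,b}  FIRST(C)={b}

FOLLOW iteration:
initialize: $ ∈ FOLLOW(S)
round 1:
  B→A a: FOLLOW(A) ⊇ FIRST(a) = {a}; new: +{a}
  S→C C: FOLLOW(C) ⊇ FIRST(C) = {b}; new: +{b}
  S→C C: FOLLOW(C) ⊇ FOLLOW(S) ⊇ {$}; new: +{$}
  S→C a: FOLLOW(C) ⊇ FIRST(a) = {a}; new: +{a}
  S→a B: FOLLOW(B) ⊇ FOLLOW(S) ⊇ {$}; new: +{$}
  S→b A: FOLLOW(A) ⊇ FOLLOW(S) ⊇ {$}; new: +{$}
  FOLLOW(S)={$}  FOLLOW(A)={$,a}  FOLLOW(B)={$}  FOLLOW(C)={$,a,b}
round 2: done
  FOLLOW(S)={$}  FOLLOW(A)={$,a}  FOLLOW(B)={$}  FOLLOW(C)={$,a,b}

FOLLOW(C) = ["$", "a", "b"]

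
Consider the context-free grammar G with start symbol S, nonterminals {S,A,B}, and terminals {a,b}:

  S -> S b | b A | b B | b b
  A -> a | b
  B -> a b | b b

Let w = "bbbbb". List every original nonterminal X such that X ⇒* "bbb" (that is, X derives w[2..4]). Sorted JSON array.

Convert to CNF:
  S -> S T1 | T1 A | T1 B | T1 T1
  A -> a | b
  B -> T0 T1 | T1 T1
  T0 -> a
  T1 -> b

CYK table (by increasing span), restricted to cells inside w[2..4]:
  cell(2,2) b: {A,T1}  orig:{A}
  cell(3,3) b: {A,T1}  orig:{A}
  cell(4,4) b: {A,T1}  orig:{A}
  cell(2,3) bb: {B,S}
  cell(3,4) bb: {B,S}
  cell(2,4) bbb: {S}

Original NTs in T[2,4] deriving "bbb": ["S"]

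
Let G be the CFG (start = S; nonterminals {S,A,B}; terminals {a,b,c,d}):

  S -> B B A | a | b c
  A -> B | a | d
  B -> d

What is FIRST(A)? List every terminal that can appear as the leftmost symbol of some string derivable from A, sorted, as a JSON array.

Compute FIRST by fixpoint:
round 1:
  A via A→a: +{a}
  A via A→d: +{d}
  B via B→d: +{d}
  S via S→B B A: +{d}
  S via S→a: +{a}
  S via S→b c: +{b}
  S: {a,b,d}  A: {a,d}  B: {d}
round 2: (no change)
  S: {a,b,d}  A: {a,d}  B: {d}

FIRST(A) = ["a", "d"]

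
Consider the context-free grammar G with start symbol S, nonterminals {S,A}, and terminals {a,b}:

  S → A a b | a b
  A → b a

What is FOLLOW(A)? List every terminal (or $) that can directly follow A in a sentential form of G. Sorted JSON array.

FIRST sets, iterate to fixpoint:
round 1:
  A via A→b a: +{b}
  S via S→A a b: +{b}
  S via S→a b: +{a}
  FIRST(S)={a,b}  FIRST(A)={b}
round 2: (stable)
  FIRST(S)={a,b}  FIRST(A)={b}

Compute FOLLOW by fixpoint:
FOLLOW(S) := {$}
pass 1:
  S→A a b: FOLLOW(A) ⊇ FIRST(a) = {a}; new: +{a}
  S: {$}  A: {a}
pass 2: done
  S: {$}  A: {a}

FOLLOW(A) = ["a"]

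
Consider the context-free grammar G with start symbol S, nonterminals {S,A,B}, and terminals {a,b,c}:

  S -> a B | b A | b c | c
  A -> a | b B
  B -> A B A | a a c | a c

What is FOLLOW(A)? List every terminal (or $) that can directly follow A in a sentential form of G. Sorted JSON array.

FIRST sets, iterate to fixpoint:
pass 1:
  A via A→a: +{a}
  A via A→b B: +{b}
  B via B→A B A: +{a,b}
  S via S→a B: +{a}
  S via S→b A: +{b}
  S via S→c: +{c}
  FIRST[S]={a,b,c}  FIRST[A]={a,b}  FIRST[B]={a,b}
pass 2: done
  FIRST[S]={a,b,c}  FIRST[A]={a,b}  FIRST[B]={a,b}

FOLLOW sets:
seed FOLLOW(S) with $
iter 1:
  B→A B A: FOLLOW(A) ⊇ FIRST(B) = {a,b}; new: +{a,b}
  B→A B A: FOLLOW(B) ⊇ FIRST(A) = {a,b}; new: +{a,b}
  S→a B: FOLLOW(B) ⊇ FOLLOW(S) ⊇ {$}; new: +{$}
  S→b A: FOLLOW(A) ⊇ FOLLOW(S) ⊇ {$}; new: +{$}
  FOLLOW[S]={$}  FOLLOW[A]={$,a,b}  FOLLOW[B]={$,a,b}
iter 2: — fixpoint
  FOLLOW[S]={$}  FOLLOW[A]={$,a,b}  FOLLOW[B]={$,a,b}

FOLLOW(A) = ["$", "a", "b"]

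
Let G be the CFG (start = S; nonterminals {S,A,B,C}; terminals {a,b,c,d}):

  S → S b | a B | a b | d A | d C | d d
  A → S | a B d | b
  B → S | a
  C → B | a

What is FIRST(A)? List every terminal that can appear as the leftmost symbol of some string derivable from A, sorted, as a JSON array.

FIRST sets, iterate to fixpoint:
round 1:
  A via A→a B d: +{a}
  A via A→b: +{b}
  B via B→a: +{a}
  C via C→B: +{a}
  S via S→a B: +{a}
  S via S→d A: +{d}
  FIRST(S)={a,d}  FIRST(A)={a,b}  FIRST(B)={a}  FIRST(C)={a}
round 2:
  A via A→S: +{d}
  B via B→S: +{d}
  C via C→B: +{d}
  FIRST(S)={a,d}  FIRST(A)={a,b,d}  FIRST(B)={a,d}  FIRST(C)={a,d}
round 3: done
  FIRST(S)={a,d}  FIRST(A)={a,b,d}  FIRST(B)={a,d}  FIRST(C)={a,d}

FIRST(A) = ["a", "b", "d"]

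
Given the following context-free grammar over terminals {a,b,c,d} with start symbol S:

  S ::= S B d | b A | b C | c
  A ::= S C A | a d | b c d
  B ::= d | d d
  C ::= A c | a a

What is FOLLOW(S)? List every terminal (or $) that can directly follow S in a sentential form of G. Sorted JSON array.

FIRST sets, iterate to fixpoint:
pass 1:
  A via A→a d: +{a}
  A via A→b c d: +{b}
  B via B→d: +{d}
  C via C→A c: +{a,b}
  S via S→b A: +{b}
  S via S→c: +{c}
  S: {b,c}  A: {a,b}  B: {d}  C: {a,b}
pass 2:
  A via A→S C A: +{c}
  C via C→A c: +{c}
  S: {b,c}  A: {a,b,c}  B: {d}  C: {a,b,c}
pass 3: (stable)
  S: {b,c}  A: {a,b,c}  B: {d}  C: {a,b,c}

FOLLOW iteration:
seed FOLLOW(S) with $
round 1:
  A→S C A: FOLLOW(S) ⊇ FIRST(C) = {a,b,c}; new: +{a,b,c}
  A→S C A: FOLLOW(C) ⊇ FIRST(A) = {a,b,c}; new: +{a,b,c}
  C→A c: FOLLOW(A) ⊇ FIRST(c) = {c}; new: +{c}
  S→S B d: FOLLOW(S) ⊇ FIRST(B) = {d}; new: +{d}
  S→S B d: FOLLOW(B) ⊇ FIRST(d) = {d}; new: +{d}
  S→b A: FOLLOW(A) ⊇ FOLLOW(S) ⊇ {$,a,b,c,d}; new: +{$,a,b,d}
  S→b C: FOLLOW(C) ⊇ FOLLOW(S) ⊇ {$,a,b,c,d}; new: +{$,d}
  S: {$,a,b,c,d}  A: {$,a,b,c,d}  B: {d}  C: {$,a,b,c,d}
round 2: (stable)
  S: {$,a,b,c,d}  A: {$,a,b,c,d}  B: {d}  C: {$,a,b,c,d}

FOLLOW(S) = ["$", "a", "b", "c", "d"]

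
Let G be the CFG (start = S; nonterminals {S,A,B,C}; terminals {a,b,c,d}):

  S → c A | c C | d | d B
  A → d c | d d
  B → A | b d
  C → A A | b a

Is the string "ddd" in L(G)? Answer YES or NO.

Convert to CNF:
  S -> T0 B | T1 A | T1 C | d
  A -> T0 T0 | T0 T1
  B -> T0 T0 | T0 T1 | T2 T0
  C -> A A | T2 T3
  T0 -> d
  T1 -> c
  T2 -> b
  T3 -> a

CYK table (by increasing span):
  cell(0,0) d: {S,T0}  orig:{S}
  cell(1,1) d: {S,T0}  orig:{S}
  cell(2,2) d: {S,T0}  orig:{S}
  cell(0,1) dd: {A,B}
  cell(1,2) dd: {A,B}
  cell(0,2) ddd: {S}

S ∈ T[0,2] ⇒ YES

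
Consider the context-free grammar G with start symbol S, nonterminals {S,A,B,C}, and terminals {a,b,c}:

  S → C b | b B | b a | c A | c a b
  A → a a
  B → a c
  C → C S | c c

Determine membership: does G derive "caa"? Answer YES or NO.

CNF form of G:
  S -> C T2 | T1 A | T1 X3 | T2 B | T2 T0
  A -> T0 T0
  B -> T0 T1
  C -> C S | T1 T1
  T0 -> a
  T1 -> c
  T2 -> b
  X3 -> T0 T2

CYK fill:
  cell(0,0) c: {T1}  orig:{}
  cell(1,1) a: {T0}  orig:{}
  cell(2,2) a: {T0}  orig:{}
  cell(0,1) ca: ∅
  cell(1,2) aa: {A}
  cell(0,2) caa: {S}

S ∈ T[0,2] ⇒ YES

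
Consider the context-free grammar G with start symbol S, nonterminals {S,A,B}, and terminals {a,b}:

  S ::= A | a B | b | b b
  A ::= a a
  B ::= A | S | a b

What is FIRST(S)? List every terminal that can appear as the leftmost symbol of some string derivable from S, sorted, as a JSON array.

Compute FIRST by fixpoint:
round 1:
  A via A→a a: +{a}
  B via B→A: +{a}
  S via S→A: +{a}
  S via S→b: +{b}
  S: {a,b}  A: {a}  B: {a}
round 2:
  B via B→S: +{b}
  S: {a,b}  A: {a}  B: {a,b}
round 3: (stable)
  S: {a,b}  A: {a}  B: {a,b}

FIRST(S) = ["a", "b"]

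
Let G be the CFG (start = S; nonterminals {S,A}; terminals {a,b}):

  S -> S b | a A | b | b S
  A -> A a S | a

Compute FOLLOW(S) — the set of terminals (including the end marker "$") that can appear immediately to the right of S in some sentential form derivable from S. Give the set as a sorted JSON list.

FIRST iteration:
pass 1:
  A via A→a: +{a}
  S via S→a A: +{a}
  S via S→b: +{b}
  FIRST(S)={a,b}  FIRST(A)={a}
pass 2: (no change)
  FIRST(S)={a,b}  FIRST(A)={a}

Compute FOLLOW by fixpoint:
seed FOLLOW(S) with $
round 1:
  A→A a S: FOLLOW(A) ⊇ FIRST(a) = {a}; new: +{a}
  A→A a S: FOLLOW(S) ⊇ FOLLOW(A) ⊇ {a}; new: +{a}
  S→S b: FOLLOW(S) ⊇ FIRST(b) = {b}; new: +{b}
  S→a A: FOLLOW(A) ⊇ FOLLOW(S) ⊇ {$,a,b}; new: +{$,b}
  FOLLOW[S]={$,a,b}  FOLLOW[A]={$,a,b}
round 2: — fixpoint
  FOLLOW[S]={$,a,b}  FOLLOW[A]={$,a,b}

FOLLOW(S) = ["$", "a", "b"]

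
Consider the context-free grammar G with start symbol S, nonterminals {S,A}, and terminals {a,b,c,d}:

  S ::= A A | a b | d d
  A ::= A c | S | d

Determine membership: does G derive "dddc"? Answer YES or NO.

Convert to CNF:
  S -> A A | T1 T2 | T3 T3
  A -> A A | A T0 | T1 T2 | T3 T3 | d
  T0 -> c
  T1 -> a
  T2 -> b
  T3 -> d

Fill CYK table bottom-up:
  T[0,0] 'd' = {A,T3}  orig:{A}
  T[1,1] 'd' = {A,T3}  orig:{A}
  T[2,2] 'd' = {A,T3}  orig:{A}
  T[3,3] 'c' = {T0}  orig:{}
  T[0,1] 'dd' = {A,S}
  T[1,2] 'dd' = {A,S}
  T[2,3] 'dc' = {A}
  T[0,2] 'ddd' = {A,S}
  T[1,3] 'ddc' = {A,S}
  T[0,3] 'dddc' = {A,S}

S ∈ T[0,3] ⇒ YES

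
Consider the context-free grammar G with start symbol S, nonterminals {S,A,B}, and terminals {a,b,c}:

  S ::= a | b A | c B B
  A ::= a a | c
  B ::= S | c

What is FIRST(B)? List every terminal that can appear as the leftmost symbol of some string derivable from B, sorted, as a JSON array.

Compute FIRST by fixpoint:
round 1:
  A via A→a a: +{a}
  A via A→c: +{c}
  B via B→c: +{c}
  S via S→a: +{a}
  S via S→b A: +{b}
  S via S→c B B: +{c}
  S: {a,b,c}  A: {a,c}  B: {c}
round 2:
  B via B→S: +{a,b}
  S: {a,b,c}  A: {a,c}  B: {a,b,c}
round 3: (stable)
  S: {a,b,c}  A: {a,c}  B: {a,b,c}

FIRST(B) = ["a", "b", "c"]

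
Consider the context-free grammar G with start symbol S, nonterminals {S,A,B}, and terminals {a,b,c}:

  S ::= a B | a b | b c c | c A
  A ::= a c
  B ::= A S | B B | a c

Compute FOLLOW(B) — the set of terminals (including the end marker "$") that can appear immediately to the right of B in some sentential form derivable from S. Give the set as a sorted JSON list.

Compute FIRST by fixpoint:
round 1:
  A via A→a c: +{a}
  B via B→A S: +{a}
  S via S→a B: +{a}
  S via S→b c c: +{b}
  S via S→c A: +{c}
  FIRST(S)={a,b,c}  FIRST(A)={a}  FIRST(B)={a}
round 2: done
  FIRST(S)={a,b,c}  FIRST(A)={a}  FIRST(B)={a}

FOLLOW sets:
seed FOLLOW(S) with $
[1]
  B→A S: FOLLOW(A) ⊇ FIRST(S) = {a,b,c}; new: +{a,b,c}
  B→B B: FOLLOW(B) ⊇ FIRST(B) = {a}; new: +{a}
  S→a B: FOLLOW(B) ⊇ FOLLOW(S) ⊇ {$}; new: +{$}
  S→c A: FOLLOW(A) ⊇ FOLLOW(S) ⊇ {$}; new: +{$}
  FOLLOW[S]={$}  FOLLOW[A]={$,a,b,c}  FOLLOW[B]={$,a}
[2]
  B→A S: FOLLOW(S) ⊇ FOLLOW(B) ⊇ {$,a}; new: +{a}
  FOLLOW[S]={$,a}  FOLLOW[A]={$,a,b,c}  FOLLOW[B]={$,a}
[3] done
  FOLLOW[S]={$,a}  FOLLOW[A]={$,a,b,c}  FOLLOW[B]={$,a}

FOLLOW(B) = ["$", "a"]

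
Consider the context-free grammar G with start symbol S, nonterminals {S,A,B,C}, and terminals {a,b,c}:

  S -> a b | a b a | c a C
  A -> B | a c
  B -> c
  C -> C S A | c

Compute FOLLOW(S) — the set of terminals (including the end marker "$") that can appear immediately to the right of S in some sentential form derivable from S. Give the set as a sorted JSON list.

Compute FIRST by fixpoint:
[1]
  A via A→a c: +{a}
  B via B→c: +{c}
  C via C→c: +{c}
  S via S→a b: +{a}
  S via S→c a C: +{c}
  FIRST(S)={a,c}  FIRST(A)={a}  FIRST(B)={c}  FIRST(C)={c}
[2]
  A via A→B: +{c}
  FIRST(S)={a,c}  FIRST(A)={a,c}  FIRST(B)={c}  FIRST(C)={c}
[3] — fixpoint
  FIRST(S)={a,c}  FIRST(A)={a,c}  FIRST(B)={c}  FIRST(C)={c}

FOLLOW sets:
seed FOLLOW(S) with $
[1]
  C→C S A: FOLLOW(C) ⊇ FIRST(S) = {a,c}; new: +{a,c}
  C→C S A: FOLLOW(S) ⊇ FIRST(A) = {a,c}; new: +{a,c}
  C→C S A: FOLLOW(A) ⊇ FOLLOW(C) ⊇ {a,c}; new: +{a,c}
  S→c a C: FOLLOW(C) ⊇ FOLLOW(S) ⊇ {$,a,c}; new: +{$}
  FOLLOW(S)={$,a,c}  FOLLOW(A)={a,c}  FOLLOW(B)={}  FOLLOW(C)={$,a,c}
[2]
  A→B: FOLLOW(B) ⊇ FOLLOW(A) ⊇ {a,c}; new: +{a,c}
  C→C S A: FOLLOW(A) ⊇ FOLLOW(C) ⊇ {$,a,c}; new: +{$}
  FOLLOW(S)={$,a,c}  FOLLOW(A)={$,a,c}  FOLLOW(B)={a,c}  FOLLOW(C)={$,a,c}
[3]
  A→B: FOLLOW(B) ⊇ FOLLOW(A) ⊇ {$,a,c}; new: +{$}
  FOLLOW(S)={$,a,c}  FOLLOW(A)={$,a,c}  FOLLOW(B)={$,a,c}  FOLLOW(C)={$,a,c}
[4] (stable)
  FOLLOW(S)={$,a,c}  FOLLOW(A)={$,a,c}  FOLLOW(B)={$,a,c}  FOLLOW(C)={$,a,c}

FOLLOW(S) = ["$", "a", "c"]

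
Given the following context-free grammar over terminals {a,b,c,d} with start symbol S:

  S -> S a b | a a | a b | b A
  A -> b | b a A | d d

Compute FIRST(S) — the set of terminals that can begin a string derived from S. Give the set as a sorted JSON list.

FIRST iteration:
[1]
  A via A→b: +{b}
  A via A→d d: +{d}
  S via S→a a: +{a}
  S via S→b A: +{b}
  S: {a,b}  A: {b,d}
[2] — fixpoint
  S: {a,b}  A: {b,d}

FIRST(S) = ["a", "b"]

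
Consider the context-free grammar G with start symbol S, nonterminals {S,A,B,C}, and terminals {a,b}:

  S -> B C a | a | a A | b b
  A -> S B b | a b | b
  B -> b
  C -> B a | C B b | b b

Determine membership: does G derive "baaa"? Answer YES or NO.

Convert to CNF:
  S -> B X4 | T0 T0 | T1 A | a
  A -> S X2 | T1 T0 | b
  B -> b
  C -> B T1 | C X3 | T0 T0
  T0 -> b
  T1 -> a
  X2 -> B T0
  X3 -> B T0
  X4 -> C T1

CYK fill:
  cell(0,0) b: {A,B,T0}  orig:{A,B}
  cell(1,1) a: {S,T1}  orig:{S}
  cell(2,2) a: {S,T1}  orig:{S}
  cell(3,3) a: {S,T1}  orig:{S}
  cell(0,1) ba: {C}
  cell(1,2) aa: ∅
  cell(2,3) aa: ∅
  cell(0,2) baa: {X4}  orig:{}
  cell(1,3) aaa: ∅
  cell(0,3) baaa: ∅

S ∉ T[0,3] ⇒ NO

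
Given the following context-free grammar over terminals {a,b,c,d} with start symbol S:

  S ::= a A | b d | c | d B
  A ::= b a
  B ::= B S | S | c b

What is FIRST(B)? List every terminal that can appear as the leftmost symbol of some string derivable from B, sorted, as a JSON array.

Compute FIRST by fixpoint:
round 1:
  A via A→b a: +{b}
  B via B→c b: +{c}
  S via S→a A: +{a}
  S via S→b d: +{b}
  S via S→c: +{c}
  S via S→d B: +{d}
  FIRST(S)={a,b,c,d}  FIRST(A)={b}  FIRST(B)={c}
round 2:
  B via B→S: +{a,b,d}
  FIRST(S)={a,b,c,d}  FIRST(A)={b}  FIRST(B)={a,b,c,d}
round 3: (stable)
  FIRST(S)={a,b,c,d}  FIRST(A)={b}  FIRST(B)={a,b,c,d}

FIRST(B) = ["a", "b", "c", "d"]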